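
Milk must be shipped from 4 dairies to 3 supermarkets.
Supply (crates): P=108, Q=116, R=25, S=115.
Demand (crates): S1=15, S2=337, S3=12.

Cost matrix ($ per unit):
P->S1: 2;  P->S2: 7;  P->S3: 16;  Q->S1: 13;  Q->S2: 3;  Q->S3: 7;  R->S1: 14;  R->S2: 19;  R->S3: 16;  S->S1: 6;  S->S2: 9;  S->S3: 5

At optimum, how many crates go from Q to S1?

0

Solving gives:
  P→S2: 108 × $7 = $756
  Q→S2: 116 × $3 = $348
  R→S1: 15 × $14 = $210
  R→S2: 10 × $19 = $190
  S→S2: 103 × $9 = $927
  S→S3: 12 × $5 = $60
Total cost = $2491.
The route Q→S1 is not used.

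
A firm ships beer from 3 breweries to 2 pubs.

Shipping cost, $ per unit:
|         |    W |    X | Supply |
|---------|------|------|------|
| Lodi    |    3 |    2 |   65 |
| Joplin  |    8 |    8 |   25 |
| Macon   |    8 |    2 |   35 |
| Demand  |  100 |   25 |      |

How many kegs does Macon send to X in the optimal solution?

Solving gives:
  Lodi–W: 65 × $3 = $195
  Joplin–W: 25 × $8 = $200
  Macon–W: 10 × $8 = $80
  Macon–X: 25 × $2 = $50
Total cost = $525.
So Macon→X carries 25 kegs.

25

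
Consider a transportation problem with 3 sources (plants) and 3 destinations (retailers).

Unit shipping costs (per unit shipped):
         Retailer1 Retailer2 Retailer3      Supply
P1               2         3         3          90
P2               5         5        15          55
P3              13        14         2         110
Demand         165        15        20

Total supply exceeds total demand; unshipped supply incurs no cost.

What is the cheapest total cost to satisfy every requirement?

950

An optimal shipping plan:
  P1→Retailer1: 90 units
  P2→Retailer1: 40 units
  P2→Retailer2: 15 units
  P3→Retailer1: 35 units
  P3→Retailer3: 20 units
Total cost = 950.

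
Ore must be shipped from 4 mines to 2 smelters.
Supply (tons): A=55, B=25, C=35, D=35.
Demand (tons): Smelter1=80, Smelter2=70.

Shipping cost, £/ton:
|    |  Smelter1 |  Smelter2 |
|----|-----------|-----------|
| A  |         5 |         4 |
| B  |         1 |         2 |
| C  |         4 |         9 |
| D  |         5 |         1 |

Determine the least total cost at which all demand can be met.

440

A cheapest plan:
  A to Smelter1: 20 × £5 = £100
  A to Smelter2: 35 × £4 = £140
  B to Smelter1: 25 × £1 = £25
  C to Smelter1: 35 × £4 = £140
  D to Smelter2: 35 × £1 = £35
Total = 100 + 140 + 25 + 140 + 35 = £440.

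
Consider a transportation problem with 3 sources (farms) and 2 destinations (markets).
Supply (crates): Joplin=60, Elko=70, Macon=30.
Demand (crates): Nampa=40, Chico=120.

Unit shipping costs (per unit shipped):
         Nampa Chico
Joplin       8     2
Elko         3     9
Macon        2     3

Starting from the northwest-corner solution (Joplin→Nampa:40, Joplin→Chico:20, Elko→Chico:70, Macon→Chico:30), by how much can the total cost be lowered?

Current plan cost = 40·8 + 20·2 + 70·9 + 30·3 = 1080.
Optimal plan:
  Joplin→Chico: 60 × 2 = 120
  Elko→Nampa: 40 × 3 = 120
  Elko→Chico: 30 × 9 = 270
  Macon→Chico: 30 × 3 = 90
Optimal cost = 600.
Saving = 1080 − 600 = 480.

480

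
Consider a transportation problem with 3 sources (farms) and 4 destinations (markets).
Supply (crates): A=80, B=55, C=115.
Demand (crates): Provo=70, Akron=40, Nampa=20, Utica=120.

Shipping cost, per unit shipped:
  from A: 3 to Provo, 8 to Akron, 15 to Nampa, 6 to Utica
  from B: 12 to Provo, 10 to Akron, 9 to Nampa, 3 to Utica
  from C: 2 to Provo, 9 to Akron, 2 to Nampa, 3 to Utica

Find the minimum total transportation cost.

A cheapest plan:
  A–Provo: 40 × 3 = 120
  A–Akron: 40 × 8 = 320
  B–Utica: 55 × 3 = 165
  C–Provo: 30 × 2 = 60
  C–Nampa: 20 × 2 = 40
  C–Utica: 65 × 3 = 195
Total = 120 + 320 + 165 + 60 + 40 + 195 = 900.

900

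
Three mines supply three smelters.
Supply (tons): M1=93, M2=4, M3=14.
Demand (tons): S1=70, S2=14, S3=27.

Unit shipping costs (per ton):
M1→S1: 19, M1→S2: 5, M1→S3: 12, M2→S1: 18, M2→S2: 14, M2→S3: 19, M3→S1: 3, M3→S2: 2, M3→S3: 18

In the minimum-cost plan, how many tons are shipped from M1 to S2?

14

Solving gives:
  M1 to S1: 52 × 19 = 988
  M1 to S2: 14 × 5 = 70
  M1 to S3: 27 × 12 = 324
  M2 to S1: 4 × 18 = 72
  M3 to S1: 14 × 3 = 42
Total cost = 1496.
So M1→S2 carries 14 tons.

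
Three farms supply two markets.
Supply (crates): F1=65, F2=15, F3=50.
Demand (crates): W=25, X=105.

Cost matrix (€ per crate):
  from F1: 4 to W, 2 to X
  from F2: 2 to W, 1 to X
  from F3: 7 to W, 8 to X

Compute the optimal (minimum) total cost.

Optimal allocation:
  F1 to X: 65 crates
  F2 to X: 15 crates
  F3 to W: 25 crates
  F3 to X: 25 crates
Total cost = €520.
(Supply check: F1 ships 65; F2 ships 15; F3 ships 50.)

520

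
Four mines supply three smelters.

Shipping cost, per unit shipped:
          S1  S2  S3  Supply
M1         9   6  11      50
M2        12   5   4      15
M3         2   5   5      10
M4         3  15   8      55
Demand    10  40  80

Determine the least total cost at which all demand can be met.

850

One minimum-cost allocation:
  M1–S2: 40 × 6 = 240
  M1–S3: 10 × 11 = 110
  M2–S3: 15 × 4 = 60
  M3–S3: 10 × 5 = 50
  M4–S1: 10 × 3 = 30
  M4–S3: 45 × 8 = 360
Total = 240 + 110 + 60 + 50 + 30 + 360 = 850.
(Supply check: M1 ships 50; M2 ships 15; M3 ships 10; M4 ships 55.)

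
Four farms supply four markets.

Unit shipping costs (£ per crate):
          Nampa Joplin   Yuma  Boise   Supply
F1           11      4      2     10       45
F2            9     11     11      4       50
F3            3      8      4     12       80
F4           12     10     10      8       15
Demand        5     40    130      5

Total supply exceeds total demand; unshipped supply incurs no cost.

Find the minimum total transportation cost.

955

One minimum-cost allocation:
  F1->Yuma: 45 × £2 = £90
  F2->Nampa: 5 × £9 = £45
  F2->Joplin: 30 × £11 = £330
  F2->Boise: 5 × £4 = £20
  F3->Yuma: 80 × £4 = £320
  F4->Joplin: 10 × £10 = £100
  F4->Yuma: 5 × £10 = £50
Total = 90 + 45 + 330 + 20 + 320 + 100 + 50 = £955.
(Supply check: F1 ships 45; F2 ships 40; F3 ships 80; F4 ships 15.)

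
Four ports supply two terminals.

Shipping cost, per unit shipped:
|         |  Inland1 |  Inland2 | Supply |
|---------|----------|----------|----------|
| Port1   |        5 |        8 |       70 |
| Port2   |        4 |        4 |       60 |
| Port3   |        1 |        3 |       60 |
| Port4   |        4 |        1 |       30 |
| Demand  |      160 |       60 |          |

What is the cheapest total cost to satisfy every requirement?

680

One minimum-cost allocation:
  Port1->Inland1: 70 × 5 = 350
  Port2->Inland1: 30 × 4 = 120
  Port2->Inland2: 30 × 4 = 120
  Port3->Inland1: 60 × 1 = 60
  Port4->Inland2: 30 × 1 = 30
Total = 350 + 120 + 120 + 60 + 30 = 680.
(Supply check: Port1 ships 70; Port2 ships 60; Port3 ships 60; Port4 ships 30.)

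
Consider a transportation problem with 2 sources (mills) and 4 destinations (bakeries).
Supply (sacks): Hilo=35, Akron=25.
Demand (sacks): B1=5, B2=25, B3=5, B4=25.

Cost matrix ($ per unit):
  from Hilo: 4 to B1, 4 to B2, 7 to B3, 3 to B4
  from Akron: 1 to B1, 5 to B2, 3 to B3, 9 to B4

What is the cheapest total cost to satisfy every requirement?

210

A cheapest plan:
  Hilo–B2: 10 × $4 = $40
  Hilo–B4: 25 × $3 = $75
  Akron–B1: 5 × $1 = $5
  Akron–B2: 15 × $5 = $75
  Akron–B3: 5 × $3 = $15
Total = 40 + 75 + 5 + 75 + 15 = $210.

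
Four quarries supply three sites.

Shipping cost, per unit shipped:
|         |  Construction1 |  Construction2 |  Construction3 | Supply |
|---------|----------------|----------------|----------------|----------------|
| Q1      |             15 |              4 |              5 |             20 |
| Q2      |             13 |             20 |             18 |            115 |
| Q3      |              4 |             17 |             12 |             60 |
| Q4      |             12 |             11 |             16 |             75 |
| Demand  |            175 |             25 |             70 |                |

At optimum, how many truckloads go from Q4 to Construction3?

50

The minimum-cost plan:
  Q1→Construction3: 20 truckloads
  Q2→Construction1: 115 truckloads
  Q3→Construction1: 60 truckloads
  Q4→Construction2: 25 truckloads
  Q4→Construction3: 50 truckloads
Total cost = 2910.
So Q4→Construction3 carries 50 truckloads.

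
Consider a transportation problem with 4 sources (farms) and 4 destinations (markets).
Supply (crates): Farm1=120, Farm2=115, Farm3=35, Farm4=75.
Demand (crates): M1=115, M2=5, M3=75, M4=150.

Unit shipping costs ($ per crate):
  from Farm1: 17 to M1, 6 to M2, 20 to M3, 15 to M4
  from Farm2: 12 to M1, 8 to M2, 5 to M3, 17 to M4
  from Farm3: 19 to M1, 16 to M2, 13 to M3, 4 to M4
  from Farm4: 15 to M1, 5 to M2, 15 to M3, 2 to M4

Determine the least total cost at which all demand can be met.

3050

One minimum-cost allocation:
  Farm1 to M1: 75 × $17 = $1275
  Farm1 to M2: 5 × $6 = $30
  Farm1 to M4: 40 × $15 = $600
  Farm2 to M1: 40 × $12 = $480
  Farm2 to M3: 75 × $5 = $375
  Farm3 to M4: 35 × $4 = $140
  Farm4 to M4: 75 × $2 = $150
Total = 1275 + 30 + 600 + 480 + 375 + 140 + 150 = $3050.
(Supply check: Farm1 ships 120; Farm2 ships 115; Farm3 ships 35; Farm4 ships 75.)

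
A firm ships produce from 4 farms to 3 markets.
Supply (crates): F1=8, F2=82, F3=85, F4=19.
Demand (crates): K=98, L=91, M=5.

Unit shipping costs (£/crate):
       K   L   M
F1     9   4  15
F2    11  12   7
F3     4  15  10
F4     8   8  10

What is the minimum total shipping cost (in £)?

One minimum-cost allocation:
  F1->L: 8 crates
  F2->K: 13 crates
  F2->L: 64 crates
  F2->M: 5 crates
  F3->K: 85 crates
  F4->L: 19 crates
Total cost = £1470.
(Supply check: F1 ships 8; F2 ships 82; F3 ships 85; F4 ships 19.)

1470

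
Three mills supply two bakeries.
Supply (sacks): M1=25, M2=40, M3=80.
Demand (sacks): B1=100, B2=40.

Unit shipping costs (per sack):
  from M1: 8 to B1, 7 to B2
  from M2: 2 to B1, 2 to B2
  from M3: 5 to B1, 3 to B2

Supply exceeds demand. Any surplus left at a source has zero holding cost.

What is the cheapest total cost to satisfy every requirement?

One minimum-cost allocation:
  M1 to B1: 20 sacks
  M2 to B1: 40 sacks
  M3 to B1: 40 sacks
  M3 to B2: 40 sacks
Total cost = 560.

560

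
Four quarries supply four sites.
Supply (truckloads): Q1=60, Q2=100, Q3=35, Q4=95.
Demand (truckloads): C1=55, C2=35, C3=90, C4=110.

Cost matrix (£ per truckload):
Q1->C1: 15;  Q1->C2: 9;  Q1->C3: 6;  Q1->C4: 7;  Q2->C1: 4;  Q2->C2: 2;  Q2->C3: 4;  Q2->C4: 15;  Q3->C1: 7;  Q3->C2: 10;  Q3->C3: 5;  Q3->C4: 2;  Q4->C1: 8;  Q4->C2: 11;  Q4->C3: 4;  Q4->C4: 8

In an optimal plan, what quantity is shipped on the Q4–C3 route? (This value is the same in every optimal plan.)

80

The minimum-cost plan:
  Q1→C4: 60 × £7 = £420
  Q2→C1: 55 × £4 = £220
  Q2→C2: 35 × £2 = £70
  Q2→C3: 10 × £4 = £40
  Q3→C4: 35 × £2 = £70
  Q4→C3: 80 × £4 = £320
  Q4→C4: 15 × £8 = £120
Total cost = £1260.
So Q4→C3 carries 80 truckloads.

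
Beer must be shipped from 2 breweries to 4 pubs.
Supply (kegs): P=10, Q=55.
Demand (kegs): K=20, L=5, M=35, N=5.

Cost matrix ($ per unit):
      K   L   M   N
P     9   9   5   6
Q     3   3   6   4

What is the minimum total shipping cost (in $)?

295

An optimal shipping plan:
  P->M: 10 × $5 = $50
  Q->K: 20 × $3 = $60
  Q->L: 5 × $3 = $15
  Q->M: 25 × $6 = $150
  Q->N: 5 × $4 = $20
Total = 50 + 60 + 15 + 150 + 20 = $295.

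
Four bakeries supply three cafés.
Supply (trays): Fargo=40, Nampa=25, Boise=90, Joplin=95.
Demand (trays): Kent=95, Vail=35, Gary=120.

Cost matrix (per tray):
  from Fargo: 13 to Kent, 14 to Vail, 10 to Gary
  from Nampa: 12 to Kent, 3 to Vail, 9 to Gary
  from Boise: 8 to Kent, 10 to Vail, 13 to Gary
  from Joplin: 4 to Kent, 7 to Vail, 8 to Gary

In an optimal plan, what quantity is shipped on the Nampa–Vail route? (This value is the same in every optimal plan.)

Solving gives:
  Fargo→Gary: 40 × 10 = 400
  Nampa→Vail: 25 × 3 = 75
  Boise→Kent: 80 × 8 = 640
  Boise→Vail: 10 × 10 = 100
  Joplin→Kent: 15 × 4 = 60
  Joplin→Gary: 80 × 8 = 640
Total cost = 1915.
So Nampa→Vail carries 25 trays.

25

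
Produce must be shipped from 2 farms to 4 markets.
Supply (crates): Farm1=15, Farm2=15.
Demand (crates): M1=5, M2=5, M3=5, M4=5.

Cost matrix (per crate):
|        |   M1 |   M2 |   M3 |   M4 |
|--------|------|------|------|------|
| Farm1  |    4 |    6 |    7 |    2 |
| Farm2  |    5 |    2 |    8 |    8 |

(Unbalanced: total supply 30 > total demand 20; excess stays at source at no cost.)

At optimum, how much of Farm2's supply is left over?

10

Minimum-cost shipments:
  Farm1 to M1: 5 × 4 = 20
  Farm1 to M3: 5 × 7 = 35
  Farm1 to M4: 5 × 2 = 10
  Farm2 to M2: 5 × 2 = 10
Total cost = 75.
Farm2 ships 5 of its 15, leaving 10.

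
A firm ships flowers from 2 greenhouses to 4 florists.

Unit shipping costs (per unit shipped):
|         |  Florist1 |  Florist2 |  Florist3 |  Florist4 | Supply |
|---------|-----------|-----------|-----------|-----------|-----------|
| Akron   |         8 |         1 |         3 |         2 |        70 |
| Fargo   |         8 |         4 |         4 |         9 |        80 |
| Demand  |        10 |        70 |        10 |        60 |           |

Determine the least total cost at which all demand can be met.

An optimal shipping plan:
  Akron→Florist2: 10 × 1 = 10
  Akron→Florist4: 60 × 2 = 120
  Fargo→Florist1: 10 × 8 = 80
  Fargo→Florist2: 60 × 4 = 240
  Fargo→Florist3: 10 × 4 = 40
Total = 10 + 120 + 80 + 240 + 40 = 490.
(Supply check: Akron ships 70; Fargo ships 80.)

490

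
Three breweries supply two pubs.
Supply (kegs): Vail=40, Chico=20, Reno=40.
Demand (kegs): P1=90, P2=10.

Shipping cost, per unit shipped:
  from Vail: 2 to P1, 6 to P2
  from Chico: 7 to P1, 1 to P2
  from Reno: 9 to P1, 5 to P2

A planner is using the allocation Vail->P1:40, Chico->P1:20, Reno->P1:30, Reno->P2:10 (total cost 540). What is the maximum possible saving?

20

Current plan cost = 40·2 + 20·7 + 30·9 + 10·5 = 540.
Optimal plan:
  Vail–P1: 40 × 2 = 80
  Chico–P1: 10 × 7 = 70
  Chico–P2: 10 × 1 = 10
  Reno–P1: 40 × 9 = 360
Optimal cost = 520.
Saving = 540 − 520 = 20.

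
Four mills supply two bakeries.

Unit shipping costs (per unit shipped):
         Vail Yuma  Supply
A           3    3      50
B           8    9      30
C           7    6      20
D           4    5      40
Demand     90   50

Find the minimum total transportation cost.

An optimal shipping plan:
  A->Vail: 20 sacks
  A->Yuma: 30 sacks
  B->Vail: 30 sacks
  C->Yuma: 20 sacks
  D->Vail: 40 sacks
Total cost = 670.
(Supply check: A ships 50; B ships 30; C ships 20; D ships 40.)

670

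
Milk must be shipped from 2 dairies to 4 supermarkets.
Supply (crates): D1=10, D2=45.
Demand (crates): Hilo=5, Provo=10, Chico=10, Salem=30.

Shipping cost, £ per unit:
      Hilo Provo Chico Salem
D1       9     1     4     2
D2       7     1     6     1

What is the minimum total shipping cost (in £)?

115

A cheapest plan:
  D1 to Chico: 10 × £4 = £40
  D2 to Hilo: 5 × £7 = £35
  D2 to Provo: 10 × £1 = £10
  D2 to Salem: 30 × £1 = £30
Total = 40 + 35 + 10 + 30 = £115.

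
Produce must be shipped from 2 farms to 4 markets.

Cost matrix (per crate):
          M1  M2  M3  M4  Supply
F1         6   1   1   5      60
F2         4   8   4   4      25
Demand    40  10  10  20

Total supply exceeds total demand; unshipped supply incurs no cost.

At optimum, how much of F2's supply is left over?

0

An optimal plan:
  F1–M1: 15 × 6 = 90
  F1–M2: 10 × 1 = 10
  F1–M3: 10 × 1 = 10
  F1–M4: 20 × 5 = 100
  F2–M1: 25 × 4 = 100
Total cost = 310.
F2 ships 25 of its 25, leaving 0.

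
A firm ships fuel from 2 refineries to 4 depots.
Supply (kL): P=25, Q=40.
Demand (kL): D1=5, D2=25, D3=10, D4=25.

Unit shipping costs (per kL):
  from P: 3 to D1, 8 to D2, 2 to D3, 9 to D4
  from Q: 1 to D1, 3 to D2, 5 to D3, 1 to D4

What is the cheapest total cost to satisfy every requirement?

A cheapest plan:
  P→D1: 5 × 3 = 15
  P→D2: 10 × 8 = 80
  P→D3: 10 × 2 = 20
  Q→D2: 15 × 3 = 45
  Q→D4: 25 × 1 = 25
Total = 15 + 80 + 20 + 45 + 25 = 185.
(Supply check: P ships 25; Q ships 40.)

185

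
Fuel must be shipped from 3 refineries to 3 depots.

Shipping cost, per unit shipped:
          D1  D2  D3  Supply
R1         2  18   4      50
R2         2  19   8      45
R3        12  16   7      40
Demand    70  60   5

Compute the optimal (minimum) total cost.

1160

Optimal allocation:
  R1 to D1: 25 × 2 = 50
  R1 to D2: 20 × 18 = 360
  R1 to D3: 5 × 4 = 20
  R2 to D1: 45 × 2 = 90
  R3 to D2: 40 × 16 = 640
Total = 50 + 360 + 20 + 90 + 640 = 1160.
(Supply check: R1 ships 50; R2 ships 45; R3 ships 40.)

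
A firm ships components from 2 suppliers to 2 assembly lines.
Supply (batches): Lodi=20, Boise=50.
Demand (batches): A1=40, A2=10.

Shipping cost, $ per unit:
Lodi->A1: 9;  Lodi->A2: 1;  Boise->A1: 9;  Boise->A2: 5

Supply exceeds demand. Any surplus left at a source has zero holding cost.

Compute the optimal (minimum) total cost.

370

An optimal shipping plan:
  Lodi->A1: 10 × $9 = $90
  Lodi->A2: 10 × $1 = $10
  Boise->A1: 30 × $9 = $270
Total = 90 + 10 + 270 = $370.
(Supply check: Lodi ships 20; Boise ships 30.)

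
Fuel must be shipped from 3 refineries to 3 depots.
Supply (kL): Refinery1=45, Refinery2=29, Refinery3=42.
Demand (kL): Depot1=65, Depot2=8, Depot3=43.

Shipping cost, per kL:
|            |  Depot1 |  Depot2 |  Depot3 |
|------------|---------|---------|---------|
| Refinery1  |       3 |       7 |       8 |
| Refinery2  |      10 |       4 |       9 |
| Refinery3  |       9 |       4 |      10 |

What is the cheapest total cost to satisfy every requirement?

One minimum-cost allocation:
  Refinery1 to Depot1: 45 × 3 = 135
  Refinery2 to Depot3: 29 × 9 = 261
  Refinery3 to Depot1: 20 × 9 = 180
  Refinery3 to Depot2: 8 × 4 = 32
  Refinery3 to Depot3: 14 × 10 = 140
Total = 135 + 261 + 180 + 32 + 140 = 748.
(Supply check: Refinery1 ships 45; Refinery2 ships 29; Refinery3 ships 42.)

748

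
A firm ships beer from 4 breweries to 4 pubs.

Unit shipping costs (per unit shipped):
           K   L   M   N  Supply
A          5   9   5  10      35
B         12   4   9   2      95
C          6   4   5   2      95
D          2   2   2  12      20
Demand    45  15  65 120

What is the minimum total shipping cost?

One minimum-cost allocation:
  A→K: 35 kegs
  B→N: 95 kegs
  C→L: 15 kegs
  C→M: 55 kegs
  C→N: 25 kegs
  D→K: 10 kegs
  D→M: 10 kegs
Total cost = 790.
(Supply check: A ships 35; B ships 95; C ships 95; D ships 20.)

790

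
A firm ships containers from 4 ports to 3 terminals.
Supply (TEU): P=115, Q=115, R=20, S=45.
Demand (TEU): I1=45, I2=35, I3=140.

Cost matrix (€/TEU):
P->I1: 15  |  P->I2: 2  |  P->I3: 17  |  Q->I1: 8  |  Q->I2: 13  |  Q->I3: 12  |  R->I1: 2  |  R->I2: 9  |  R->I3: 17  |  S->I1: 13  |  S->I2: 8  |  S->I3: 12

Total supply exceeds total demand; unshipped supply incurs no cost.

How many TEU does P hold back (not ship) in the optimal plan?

Minimum-cost shipments:
  P→I2: 35 TEU
  P→I3: 5 TEU
  Q→I1: 25 TEU
  Q→I3: 90 TEU
  R→I1: 20 TEU
  S→I3: 45 TEU
Total cost = €2015.
P ships 40 of its 115, leaving 75.

75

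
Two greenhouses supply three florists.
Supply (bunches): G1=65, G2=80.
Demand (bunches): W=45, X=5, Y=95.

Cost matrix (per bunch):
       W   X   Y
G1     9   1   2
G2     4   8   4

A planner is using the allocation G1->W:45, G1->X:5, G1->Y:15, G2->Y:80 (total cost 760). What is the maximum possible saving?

Current plan cost = 45·9 + 5·1 + 15·2 + 80·4 = 760.
Optimal plan:
  G1 to X: 5 bunches
  G1 to Y: 60 bunches
  G2 to W: 45 bunches
  G2 to Y: 35 bunches
Optimal cost = 445.
Saving = 760 − 445 = 315.

315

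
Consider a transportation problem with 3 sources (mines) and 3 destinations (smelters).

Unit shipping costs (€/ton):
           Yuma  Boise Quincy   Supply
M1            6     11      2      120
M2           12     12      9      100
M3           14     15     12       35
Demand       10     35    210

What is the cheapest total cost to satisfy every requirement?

1685

One minimum-cost allocation:
  M1->Quincy: 120 × €2 = €240
  M2->Boise: 10 × €12 = €120
  M2->Quincy: 90 × €9 = €810
  M3->Yuma: 10 × €14 = €140
  M3->Boise: 25 × €15 = €375
Total = 240 + 120 + 810 + 140 + 375 = €1685.
(Supply check: M1 ships 120; M2 ships 100; M3 ships 35.)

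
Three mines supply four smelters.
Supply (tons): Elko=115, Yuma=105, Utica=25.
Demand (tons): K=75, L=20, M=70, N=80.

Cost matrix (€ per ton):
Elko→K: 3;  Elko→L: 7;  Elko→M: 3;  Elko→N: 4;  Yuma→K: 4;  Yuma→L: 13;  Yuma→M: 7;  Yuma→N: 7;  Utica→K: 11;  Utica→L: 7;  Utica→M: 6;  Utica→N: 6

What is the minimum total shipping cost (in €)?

1070

An optimal shipping plan:
  Elko to M: 70 × €3 = €210
  Elko to N: 45 × €4 = €180
  Yuma to K: 75 × €4 = €300
  Yuma to N: 30 × €7 = €210
  Utica to L: 20 × €7 = €140
  Utica to N: 5 × €6 = €30
Total = 210 + 180 + 300 + 210 + 140 + 30 = €1070.
(Supply check: Elko ships 115; Yuma ships 105; Utica ships 25.)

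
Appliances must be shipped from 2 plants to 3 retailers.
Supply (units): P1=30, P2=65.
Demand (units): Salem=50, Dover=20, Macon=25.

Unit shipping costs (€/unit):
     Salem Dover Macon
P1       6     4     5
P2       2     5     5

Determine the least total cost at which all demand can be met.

305

An optimal shipping plan:
  P1->Dover: 20 × €4 = €80
  P1->Macon: 10 × €5 = €50
  P2->Salem: 50 × €2 = €100
  P2->Macon: 15 × €5 = €75
Total = 80 + 50 + 100 + 75 = €305.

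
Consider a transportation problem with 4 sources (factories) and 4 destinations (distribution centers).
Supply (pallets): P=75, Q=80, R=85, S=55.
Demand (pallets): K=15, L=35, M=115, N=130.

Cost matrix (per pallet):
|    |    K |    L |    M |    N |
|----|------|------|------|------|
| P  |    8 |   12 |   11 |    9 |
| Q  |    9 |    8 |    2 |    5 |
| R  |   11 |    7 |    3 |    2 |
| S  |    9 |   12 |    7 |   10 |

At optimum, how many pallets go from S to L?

20

Optimal shipments:
  P→K: 15 × 8 = 120
  P→L: 15 × 12 = 180
  P→N: 45 × 9 = 405
  Q→M: 80 × 2 = 160
  R→N: 85 × 2 = 170
  S→L: 20 × 12 = 240
  S→M: 35 × 7 = 245
Total cost = 1520.
So S→L carries 20 pallets.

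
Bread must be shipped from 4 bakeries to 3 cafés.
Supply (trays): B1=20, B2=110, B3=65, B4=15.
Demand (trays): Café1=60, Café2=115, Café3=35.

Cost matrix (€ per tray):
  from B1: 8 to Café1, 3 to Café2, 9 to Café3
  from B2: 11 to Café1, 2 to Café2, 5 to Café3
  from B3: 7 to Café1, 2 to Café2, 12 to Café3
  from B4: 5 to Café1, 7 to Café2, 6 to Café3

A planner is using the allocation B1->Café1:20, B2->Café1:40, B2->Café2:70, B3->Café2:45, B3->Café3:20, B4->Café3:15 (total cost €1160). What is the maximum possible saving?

345

Current plan cost = 20·8 + 40·11 + 70·2 + 45·2 + 20·12 + 15·6 = €1160.
Optimal plan:
  B1→Café2: 20 × €3 = €60
  B2→Café2: 75 × €2 = €150
  B2→Café3: 35 × €5 = €175
  B3→Café1: 45 × €7 = €315
  B3→Café2: 20 × €2 = €40
  B4→Café1: 15 × €5 = €75
Optimal cost = €815.
Saving = 1160 − 815 = €345.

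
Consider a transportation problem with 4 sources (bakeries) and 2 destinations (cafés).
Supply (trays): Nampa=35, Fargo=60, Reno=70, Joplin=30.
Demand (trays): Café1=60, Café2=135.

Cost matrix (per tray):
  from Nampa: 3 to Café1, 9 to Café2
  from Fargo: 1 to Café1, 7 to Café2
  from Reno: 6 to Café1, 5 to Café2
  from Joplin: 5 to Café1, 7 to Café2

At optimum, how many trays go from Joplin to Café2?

30

The minimum-cost plan:
  Nampa->Café1: 35 × 3 = 105
  Fargo->Café1: 25 × 1 = 25
  Fargo->Café2: 35 × 7 = 245
  Reno->Café2: 70 × 5 = 350
  Joplin->Café2: 30 × 7 = 210
Total cost = 935.
So Joplin→Café2 carries 30 trays.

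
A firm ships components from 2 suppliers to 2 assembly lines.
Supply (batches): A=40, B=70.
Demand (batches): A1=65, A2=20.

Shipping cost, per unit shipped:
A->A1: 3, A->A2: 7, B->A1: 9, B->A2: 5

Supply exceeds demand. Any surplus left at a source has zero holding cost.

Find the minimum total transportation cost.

445

An optimal shipping plan:
  A–A1: 40 × 3 = 120
  B–A1: 25 × 9 = 225
  B–A2: 20 × 5 = 100
Total = 120 + 225 + 100 = 445.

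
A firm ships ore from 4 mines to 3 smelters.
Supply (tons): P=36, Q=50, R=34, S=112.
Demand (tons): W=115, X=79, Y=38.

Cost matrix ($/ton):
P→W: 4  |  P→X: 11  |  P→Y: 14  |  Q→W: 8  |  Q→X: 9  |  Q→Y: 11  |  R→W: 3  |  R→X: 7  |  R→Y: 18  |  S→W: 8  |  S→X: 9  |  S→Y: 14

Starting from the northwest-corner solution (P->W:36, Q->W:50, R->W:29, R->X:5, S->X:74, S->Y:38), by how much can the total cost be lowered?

129

Current plan cost = 36·4 + 50·8 + 29·3 + 5·7 + 74·9 + 38·14 = $1864.
Optimal plan:
  P–W: 36 × $4 = $144
  Q–W: 12 × $8 = $96
  Q–Y: 38 × $11 = $418
  R–W: 34 × $3 = $102
  S–W: 33 × $8 = $264
  S–X: 79 × $9 = $711
Optimal cost = $1735.
Saving = 1864 − 1735 = $129.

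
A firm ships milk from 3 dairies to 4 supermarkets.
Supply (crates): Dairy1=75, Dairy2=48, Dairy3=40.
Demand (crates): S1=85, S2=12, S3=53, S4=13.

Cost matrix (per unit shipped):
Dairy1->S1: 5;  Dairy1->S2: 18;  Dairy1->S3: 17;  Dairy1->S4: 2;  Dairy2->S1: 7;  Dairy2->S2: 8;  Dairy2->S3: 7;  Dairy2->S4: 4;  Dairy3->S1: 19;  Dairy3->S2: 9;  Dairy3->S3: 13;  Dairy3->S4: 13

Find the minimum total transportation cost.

1144

One minimum-cost allocation:
  Dairy1–S1: 62 crates
  Dairy1–S4: 13 crates
  Dairy2–S1: 23 crates
  Dairy2–S3: 25 crates
  Dairy3–S2: 12 crates
  Dairy3–S3: 28 crates
Total cost = 1144.
(Supply check: Dairy1 ships 75; Dairy2 ships 48; Dairy3 ships 40.)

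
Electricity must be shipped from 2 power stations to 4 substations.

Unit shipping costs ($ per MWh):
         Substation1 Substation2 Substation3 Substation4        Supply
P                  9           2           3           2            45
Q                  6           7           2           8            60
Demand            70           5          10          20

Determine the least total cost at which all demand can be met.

530

A cheapest plan:
  P->Substation1: 10 × $9 = $90
  P->Substation2: 5 × $2 = $10
  P->Substation3: 10 × $3 = $30
  P->Substation4: 20 × $2 = $40
  Q->Substation1: 60 × $6 = $360
Total = 90 + 10 + 30 + 40 + 360 = $530.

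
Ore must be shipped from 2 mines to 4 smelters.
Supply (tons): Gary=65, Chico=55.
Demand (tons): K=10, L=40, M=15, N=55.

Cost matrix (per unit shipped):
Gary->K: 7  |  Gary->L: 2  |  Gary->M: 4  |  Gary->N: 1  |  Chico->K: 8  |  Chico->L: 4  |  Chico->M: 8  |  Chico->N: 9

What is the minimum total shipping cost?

375

Optimal allocation:
  Gary->M: 10 × 4 = 40
  Gary->N: 55 × 1 = 55
  Chico->K: 10 × 8 = 80
  Chico->L: 40 × 4 = 160
  Chico->M: 5 × 8 = 40
Total = 40 + 55 + 80 + 160 + 40 = 375.
(Supply check: Gary ships 65; Chico ships 55.)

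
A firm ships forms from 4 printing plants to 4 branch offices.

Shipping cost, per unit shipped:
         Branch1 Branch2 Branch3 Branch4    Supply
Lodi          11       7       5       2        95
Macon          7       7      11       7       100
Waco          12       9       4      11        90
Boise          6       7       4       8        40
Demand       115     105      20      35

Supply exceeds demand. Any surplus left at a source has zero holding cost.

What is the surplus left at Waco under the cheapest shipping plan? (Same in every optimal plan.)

50

An optimal plan:
  Lodi–Branch2: 60 boxes
  Lodi–Branch4: 35 boxes
  Macon–Branch1: 75 boxes
  Macon–Branch2: 25 boxes
  Waco–Branch2: 20 boxes
  Waco–Branch3: 20 boxes
  Boise–Branch1: 40 boxes
Total cost = 1690.
Waco ships 40 of its 90, leaving 50.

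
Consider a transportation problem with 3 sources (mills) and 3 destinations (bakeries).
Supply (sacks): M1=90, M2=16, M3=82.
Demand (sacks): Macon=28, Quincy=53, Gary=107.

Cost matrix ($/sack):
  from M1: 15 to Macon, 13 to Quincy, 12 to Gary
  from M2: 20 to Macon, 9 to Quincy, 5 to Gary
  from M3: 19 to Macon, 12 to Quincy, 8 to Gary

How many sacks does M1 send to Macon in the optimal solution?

28

Optimal shipments:
  M1 to Macon: 28 × $15 = $420
  M1 to Quincy: 53 × $13 = $689
  M1 to Gary: 9 × $12 = $108
  M2 to Gary: 16 × $5 = $80
  M3 to Gary: 82 × $8 = $656
Total cost = $1953.
So M1→Macon carries 28 sacks.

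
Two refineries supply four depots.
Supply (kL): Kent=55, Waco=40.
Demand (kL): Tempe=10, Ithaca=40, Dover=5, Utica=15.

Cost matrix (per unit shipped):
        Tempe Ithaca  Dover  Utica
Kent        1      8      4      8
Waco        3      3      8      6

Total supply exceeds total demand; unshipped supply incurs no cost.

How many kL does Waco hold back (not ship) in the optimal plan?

Minimum-cost shipments:
  Kent->Tempe: 10 × 1 = 10
  Kent->Dover: 5 × 4 = 20
  Kent->Utica: 15 × 8 = 120
  Waco->Ithaca: 40 × 3 = 120
Total cost = 270.
Waco ships 40 of its 40, leaving 0.

0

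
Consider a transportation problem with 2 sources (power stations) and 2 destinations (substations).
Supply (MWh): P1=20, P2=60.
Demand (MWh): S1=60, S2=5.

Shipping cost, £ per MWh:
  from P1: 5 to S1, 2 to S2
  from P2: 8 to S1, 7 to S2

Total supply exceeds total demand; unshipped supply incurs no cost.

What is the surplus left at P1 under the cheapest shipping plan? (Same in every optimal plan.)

0

Minimum-cost shipments:
  P1->S1: 15 × £5 = £75
  P1->S2: 5 × £2 = £10
  P2->S1: 45 × £8 = £360
Total cost = £445.
P1 ships 20 of its 20, leaving 0.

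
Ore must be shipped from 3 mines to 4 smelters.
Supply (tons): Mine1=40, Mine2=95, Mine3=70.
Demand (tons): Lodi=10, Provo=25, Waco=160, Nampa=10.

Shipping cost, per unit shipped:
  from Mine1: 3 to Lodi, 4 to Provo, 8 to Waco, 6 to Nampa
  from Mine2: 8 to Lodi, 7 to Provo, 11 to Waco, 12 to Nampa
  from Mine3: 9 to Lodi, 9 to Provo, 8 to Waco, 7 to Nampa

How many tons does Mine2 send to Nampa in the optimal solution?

Optimal shipments:
  Mine1→Lodi: 10 × 3 = 30
  Mine1→Provo: 20 × 4 = 80
  Mine1→Nampa: 10 × 6 = 60
  Mine2→Provo: 5 × 7 = 35
  Mine2→Waco: 90 × 11 = 990
  Mine3→Waco: 70 × 8 = 560
Total cost = 1755.
The route Mine2→Nampa is not used.

0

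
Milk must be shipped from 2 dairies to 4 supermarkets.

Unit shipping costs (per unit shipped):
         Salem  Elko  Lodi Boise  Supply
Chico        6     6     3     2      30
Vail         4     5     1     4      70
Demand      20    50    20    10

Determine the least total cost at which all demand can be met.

390

One minimum-cost allocation:
  Chico to Elko: 20 × 6 = 120
  Chico to Boise: 10 × 2 = 20
  Vail to Salem: 20 × 4 = 80
  Vail to Elko: 30 × 5 = 150
  Vail to Lodi: 20 × 1 = 20
Total = 120 + 20 + 80 + 150 + 20 = 390.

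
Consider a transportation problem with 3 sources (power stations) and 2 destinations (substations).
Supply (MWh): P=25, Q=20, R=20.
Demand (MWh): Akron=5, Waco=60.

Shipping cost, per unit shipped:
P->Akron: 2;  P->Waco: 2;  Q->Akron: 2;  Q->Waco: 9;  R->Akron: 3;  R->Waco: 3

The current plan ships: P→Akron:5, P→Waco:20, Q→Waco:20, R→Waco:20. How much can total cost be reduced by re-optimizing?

35

Current plan cost = 5·2 + 20·2 + 20·9 + 20·3 = 290.
Optimal plan:
  P–Waco: 25 MWh
  Q–Akron: 5 MWh
  Q–Waco: 15 MWh
  R–Waco: 20 MWh
Optimal cost = 255.
Saving = 290 − 255 = 35.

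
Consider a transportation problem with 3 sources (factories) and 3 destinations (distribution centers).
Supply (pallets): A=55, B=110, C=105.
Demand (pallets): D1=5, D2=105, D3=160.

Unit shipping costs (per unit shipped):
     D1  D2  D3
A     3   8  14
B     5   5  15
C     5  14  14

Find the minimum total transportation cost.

A cheapest plan:
  A->D1: 5 × 3 = 15
  A->D3: 50 × 14 = 700
  B->D2: 105 × 5 = 525
  B->D3: 5 × 15 = 75
  C->D3: 105 × 14 = 1470
Total = 15 + 700 + 525 + 75 + 1470 = 2785.

2785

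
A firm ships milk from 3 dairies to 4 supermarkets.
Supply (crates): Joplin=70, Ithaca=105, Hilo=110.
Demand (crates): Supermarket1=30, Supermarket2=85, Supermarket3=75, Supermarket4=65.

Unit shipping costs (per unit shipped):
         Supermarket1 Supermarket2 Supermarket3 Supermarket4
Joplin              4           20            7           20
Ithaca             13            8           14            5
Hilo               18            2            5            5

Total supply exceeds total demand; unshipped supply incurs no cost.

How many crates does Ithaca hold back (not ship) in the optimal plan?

30

An optimal plan:
  Joplin->Supermarket1: 30 crates
  Joplin->Supermarket3: 40 crates
  Ithaca->Supermarket2: 10 crates
  Ithaca->Supermarket4: 65 crates
  Hilo->Supermarket2: 75 crates
  Hilo->Supermarket3: 35 crates
Total cost = 1130.
Ithaca ships 75 of its 105, leaving 30.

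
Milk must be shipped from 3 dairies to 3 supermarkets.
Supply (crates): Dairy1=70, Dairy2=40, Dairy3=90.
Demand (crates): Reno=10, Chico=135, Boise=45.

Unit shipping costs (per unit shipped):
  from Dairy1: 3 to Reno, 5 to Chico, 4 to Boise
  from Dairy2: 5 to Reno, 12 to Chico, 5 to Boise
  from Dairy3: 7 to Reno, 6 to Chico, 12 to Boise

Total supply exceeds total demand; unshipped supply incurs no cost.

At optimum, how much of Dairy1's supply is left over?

An optimal plan:
  Dairy1 to Reno: 10 × 3 = 30
  Dairy1 to Chico: 55 × 5 = 275
  Dairy1 to Boise: 5 × 4 = 20
  Dairy2 to Boise: 40 × 5 = 200
  Dairy3 to Chico: 80 × 6 = 480
Total cost = 1005.
Dairy1 ships 70 of its 70, leaving 0.

0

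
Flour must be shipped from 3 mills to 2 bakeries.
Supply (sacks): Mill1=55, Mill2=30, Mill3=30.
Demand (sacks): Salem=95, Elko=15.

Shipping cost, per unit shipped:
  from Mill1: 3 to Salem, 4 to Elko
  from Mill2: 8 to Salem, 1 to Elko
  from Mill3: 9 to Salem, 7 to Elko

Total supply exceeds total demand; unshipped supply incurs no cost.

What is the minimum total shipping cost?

525

One minimum-cost allocation:
  Mill1→Salem: 55 × 3 = 165
  Mill2→Salem: 15 × 8 = 120
  Mill2→Elko: 15 × 1 = 15
  Mill3→Salem: 25 × 9 = 225
Total = 165 + 120 + 15 + 225 = 525.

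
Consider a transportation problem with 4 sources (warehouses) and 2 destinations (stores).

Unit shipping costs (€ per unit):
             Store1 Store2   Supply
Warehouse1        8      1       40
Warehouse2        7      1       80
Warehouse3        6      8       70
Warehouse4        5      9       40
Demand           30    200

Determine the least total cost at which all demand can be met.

920

A cheapest plan:
  Warehouse1 to Store2: 40 units
  Warehouse2 to Store2: 80 units
  Warehouse3 to Store2: 70 units
  Warehouse4 to Store1: 30 units
  Warehouse4 to Store2: 10 units
Total cost = €920.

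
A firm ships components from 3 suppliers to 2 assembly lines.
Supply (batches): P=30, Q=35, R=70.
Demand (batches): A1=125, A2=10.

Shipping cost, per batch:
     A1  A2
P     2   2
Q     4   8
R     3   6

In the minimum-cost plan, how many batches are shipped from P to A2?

10

The minimum-cost plan:
  P->A1: 20 batches
  P->A2: 10 batches
  Q->A1: 35 batches
  R->A1: 70 batches
Total cost = 410.
So P→A2 carries 10 batches.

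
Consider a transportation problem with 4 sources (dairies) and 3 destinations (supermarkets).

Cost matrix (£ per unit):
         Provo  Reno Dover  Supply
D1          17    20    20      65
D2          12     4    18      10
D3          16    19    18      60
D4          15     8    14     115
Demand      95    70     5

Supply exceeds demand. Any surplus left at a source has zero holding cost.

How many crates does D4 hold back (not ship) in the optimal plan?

An optimal plan:
  D2->Reno: 10 × £4 = £40
  D3->Provo: 45 × £16 = £720
  D4->Provo: 50 × £15 = £750
  D4->Reno: 60 × £8 = £480
  D4->Dover: 5 × £14 = £70
Total cost = £2060.
D4 ships 115 of its 115, leaving 0.

0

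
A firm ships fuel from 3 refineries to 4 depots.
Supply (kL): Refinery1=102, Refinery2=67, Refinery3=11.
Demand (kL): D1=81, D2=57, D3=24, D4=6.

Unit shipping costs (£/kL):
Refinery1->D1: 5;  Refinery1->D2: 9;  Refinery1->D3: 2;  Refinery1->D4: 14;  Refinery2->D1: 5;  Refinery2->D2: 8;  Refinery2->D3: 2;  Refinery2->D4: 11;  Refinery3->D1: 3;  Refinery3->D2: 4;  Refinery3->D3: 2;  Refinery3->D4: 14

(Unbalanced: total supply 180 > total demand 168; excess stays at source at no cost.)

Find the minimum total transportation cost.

A cheapest plan:
  Refinery1 to D1: 66 × £5 = £330
  Refinery1 to D3: 24 × £2 = £48
  Refinery2 to D1: 15 × £5 = £75
  Refinery2 to D2: 46 × £8 = £368
  Refinery2 to D4: 6 × £11 = £66
  Refinery3 to D2: 11 × £4 = £44
Total = 330 + 48 + 75 + 368 + 66 + 44 = £931.

931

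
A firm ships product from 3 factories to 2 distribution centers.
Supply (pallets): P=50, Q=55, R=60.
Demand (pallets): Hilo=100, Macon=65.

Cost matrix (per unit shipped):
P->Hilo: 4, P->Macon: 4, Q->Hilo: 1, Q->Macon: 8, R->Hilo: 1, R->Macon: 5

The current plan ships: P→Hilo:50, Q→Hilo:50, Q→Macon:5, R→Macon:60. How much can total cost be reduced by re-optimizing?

Current plan cost = 50·4 + 50·1 + 5·8 + 60·5 = 590.
Optimal plan:
  P–Macon: 50 pallets
  Q–Hilo: 55 pallets
  R–Hilo: 45 pallets
  R–Macon: 15 pallets
Optimal cost = 375.
Saving = 590 − 375 = 215.

215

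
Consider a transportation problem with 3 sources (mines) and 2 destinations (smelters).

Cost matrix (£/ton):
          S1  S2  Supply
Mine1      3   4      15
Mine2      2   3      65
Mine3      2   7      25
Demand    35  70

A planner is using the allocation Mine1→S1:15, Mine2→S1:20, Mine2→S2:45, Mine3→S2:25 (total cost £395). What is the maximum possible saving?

100

Current plan cost = 15·3 + 20·2 + 45·3 + 25·7 = £395.
Optimal plan:
  Mine1 to S2: 15 × £4 = £60
  Mine2 to S1: 10 × £2 = £20
  Mine2 to S2: 55 × £3 = £165
  Mine3 to S1: 25 × £2 = £50
Optimal cost = £295.
Saving = 395 − 295 = £100.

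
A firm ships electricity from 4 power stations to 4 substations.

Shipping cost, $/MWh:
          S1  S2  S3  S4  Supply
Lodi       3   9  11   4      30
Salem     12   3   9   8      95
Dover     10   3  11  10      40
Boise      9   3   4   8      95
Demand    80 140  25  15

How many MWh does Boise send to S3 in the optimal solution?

25

The minimum-cost plan:
  Lodi to S1: 30 × $3 = $90
  Salem to S2: 80 × $3 = $240
  Salem to S4: 15 × $8 = $120
  Dover to S2: 40 × $3 = $120
  Boise to S1: 50 × $9 = $450
  Boise to S2: 20 × $3 = $60
  Boise to S3: 25 × $4 = $100
Total cost = $1180.
So Boise→S3 carries 25 MWh.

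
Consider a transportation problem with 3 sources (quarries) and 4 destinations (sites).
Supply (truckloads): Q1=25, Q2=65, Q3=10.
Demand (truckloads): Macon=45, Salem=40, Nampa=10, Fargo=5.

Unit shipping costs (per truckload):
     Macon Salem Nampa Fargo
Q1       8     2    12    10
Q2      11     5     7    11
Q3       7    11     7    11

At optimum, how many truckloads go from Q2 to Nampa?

Solving gives:
  Q1 to Salem: 25 truckloads
  Q2 to Macon: 35 truckloads
  Q2 to Salem: 15 truckloads
  Q2 to Nampa: 10 truckloads
  Q2 to Fargo: 5 truckloads
  Q3 to Macon: 10 truckloads
Total cost = 705.
So Q2→Nampa carries 10 truckloads.

10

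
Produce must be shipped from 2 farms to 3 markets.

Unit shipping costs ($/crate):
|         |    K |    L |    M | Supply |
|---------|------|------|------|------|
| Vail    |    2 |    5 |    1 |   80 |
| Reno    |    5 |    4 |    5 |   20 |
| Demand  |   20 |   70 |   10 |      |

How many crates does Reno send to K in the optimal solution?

Optimal shipments:
  Vail->K: 20 crates
  Vail->L: 50 crates
  Vail->M: 10 crates
  Reno->L: 20 crates
Total cost = $380.
The route Reno→K is not used.

0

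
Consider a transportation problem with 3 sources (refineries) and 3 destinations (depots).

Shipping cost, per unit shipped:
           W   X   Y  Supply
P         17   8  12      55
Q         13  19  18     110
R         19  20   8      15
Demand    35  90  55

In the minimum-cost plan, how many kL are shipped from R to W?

0

The minimum-cost plan:
  P→X: 55 × 8 = 440
  Q→W: 35 × 13 = 455
  Q→X: 35 × 19 = 665
  Q→Y: 40 × 18 = 720
  R→Y: 15 × 8 = 120
Total cost = 2400.
The route R→W is not used.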